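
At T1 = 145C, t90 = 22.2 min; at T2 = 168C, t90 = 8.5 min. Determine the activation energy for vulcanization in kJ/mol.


T1 = 418.15 K, T2 = 441.15 K
1/T1 - 1/T2 = 1.2468e-04
ln(t1/t2) = ln(22.2/8.5) = 0.9600
Ea = 8.314 * 0.9600 / 1.2468e-04 = 64015.2757 J/mol
Ea = 64.02 kJ/mol

64.02 kJ/mol


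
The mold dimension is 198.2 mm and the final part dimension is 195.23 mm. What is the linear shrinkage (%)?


Shrinkage = (mold - part) / mold * 100
= (198.2 - 195.23) / 198.2 * 100
= 2.97 / 198.2 * 100
= 1.5%

1.5%


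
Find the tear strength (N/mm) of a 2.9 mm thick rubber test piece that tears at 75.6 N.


Tear strength = force / thickness
= 75.6 / 2.9
= 26.07 N/mm

26.07 N/mm


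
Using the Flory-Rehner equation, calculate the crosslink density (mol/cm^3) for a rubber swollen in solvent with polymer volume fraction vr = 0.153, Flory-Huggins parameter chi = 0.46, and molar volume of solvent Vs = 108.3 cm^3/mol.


ln(1 - vr) = ln(1 - 0.153) = -0.1661
Numerator = -((-0.1661) + 0.153 + 0.46 * 0.153^2) = 0.0023
Denominator = 108.3 * (0.153^(1/3) - 0.153/2) = 49.6391
nu = 0.0023 / 49.6391 = 4.6061e-05 mol/cm^3

4.6061e-05 mol/cm^3


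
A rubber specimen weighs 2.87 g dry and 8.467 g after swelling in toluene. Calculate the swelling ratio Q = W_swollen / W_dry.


Q = W_swollen / W_dry
Q = 8.467 / 2.87
Q = 2.95

Q = 2.95


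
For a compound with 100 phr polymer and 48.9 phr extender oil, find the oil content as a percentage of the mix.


Oil % = oil / (100 + oil) * 100
= 48.9 / (100 + 48.9) * 100
= 48.9 / 148.9 * 100
= 32.84%

32.84%


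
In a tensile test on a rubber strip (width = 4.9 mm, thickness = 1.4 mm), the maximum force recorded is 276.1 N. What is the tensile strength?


Area = width * thickness = 4.9 * 1.4 = 6.86 mm^2
TS = force / area = 276.1 / 6.86 = 40.25 MPa

40.25 MPa


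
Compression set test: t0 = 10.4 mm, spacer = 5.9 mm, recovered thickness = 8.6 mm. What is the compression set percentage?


CS = (t0 - recovered) / (t0 - ts) * 100
= (10.4 - 8.6) / (10.4 - 5.9) * 100
= 1.8 / 4.5 * 100
= 40.0%

40.0%


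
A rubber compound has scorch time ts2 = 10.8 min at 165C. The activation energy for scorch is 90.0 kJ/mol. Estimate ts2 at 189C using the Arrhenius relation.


Convert temperatures: T1 = 165 + 273.15 = 438.15 K, T2 = 189 + 273.15 = 462.15 K
ts2_new = 10.8 * exp(90000 / 8.314 * (1/462.15 - 1/438.15))
1/T2 - 1/T1 = -1.1852e-04
ts2_new = 2.99 min

2.99 min


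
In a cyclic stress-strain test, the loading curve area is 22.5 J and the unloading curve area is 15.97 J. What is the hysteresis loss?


Hysteresis loss = loading - unloading
= 22.5 - 15.97
= 6.53 J

6.53 J


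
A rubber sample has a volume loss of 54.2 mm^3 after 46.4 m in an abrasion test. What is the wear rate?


Rate = volume_loss / distance
= 54.2 / 46.4
= 1.168 mm^3/m

1.168 mm^3/m


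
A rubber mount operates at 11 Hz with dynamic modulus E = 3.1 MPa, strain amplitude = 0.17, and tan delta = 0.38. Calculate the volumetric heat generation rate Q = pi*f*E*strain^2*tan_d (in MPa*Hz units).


Q = pi * f * E * strain^2 * tan_d
= pi * 11 * 3.1 * 0.17^2 * 0.38
= pi * 11 * 3.1 * 0.0289 * 0.38
= 1.1765

Q = 1.1765


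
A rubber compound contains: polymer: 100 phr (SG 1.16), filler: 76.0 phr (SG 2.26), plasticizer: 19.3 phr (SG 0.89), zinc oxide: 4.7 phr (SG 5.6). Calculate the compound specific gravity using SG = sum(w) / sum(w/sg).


Sum of weights = 200.0
Volume contributions:
  polymer: 100/1.16 = 86.2069
  filler: 76.0/2.26 = 33.6283
  plasticizer: 19.3/0.89 = 21.6854
  zinc oxide: 4.7/5.6 = 0.8393
Sum of volumes = 142.3599
SG = 200.0 / 142.3599 = 1.405

SG = 1.405


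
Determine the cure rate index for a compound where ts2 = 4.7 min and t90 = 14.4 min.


CRI = 100 / (t90 - ts2)
= 100 / (14.4 - 4.7)
= 100 / 9.7
= 10.31 min^-1

10.31 min^-1


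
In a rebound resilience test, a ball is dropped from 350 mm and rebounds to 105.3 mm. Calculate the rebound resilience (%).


Resilience = h_rebound / h_drop * 100
= 105.3 / 350 * 100
= 30.1%

30.1%


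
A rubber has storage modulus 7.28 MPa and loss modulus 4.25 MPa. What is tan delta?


tan delta = E'' / E'
= 4.25 / 7.28
= 0.5838

tan delta = 0.5838


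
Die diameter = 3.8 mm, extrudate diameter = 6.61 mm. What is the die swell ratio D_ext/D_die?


Die swell ratio = D_extrudate / D_die
= 6.61 / 3.8
= 1.739

Die swell = 1.739


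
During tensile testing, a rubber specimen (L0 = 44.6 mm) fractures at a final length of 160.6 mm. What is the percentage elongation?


Elongation = (Lf - L0) / L0 * 100
= (160.6 - 44.6) / 44.6 * 100
= 116.0 / 44.6 * 100
= 260.1%

260.1%


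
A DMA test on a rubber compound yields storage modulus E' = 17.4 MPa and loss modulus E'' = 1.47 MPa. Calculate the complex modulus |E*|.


|E*| = sqrt(E'^2 + E''^2)
= sqrt(17.4^2 + 1.47^2)
= sqrt(302.7600 + 2.1609)
= 17.462 MPa

17.462 MPa


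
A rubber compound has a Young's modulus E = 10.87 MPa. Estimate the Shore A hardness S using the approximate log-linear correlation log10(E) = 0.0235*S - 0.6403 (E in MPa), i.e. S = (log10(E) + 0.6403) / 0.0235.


log10(E) = 0.0235*S - 0.6403  =>  S = (log10(E) + 0.6403) / 0.0235
log10(10.87) = 1.036230
S = (1.036230 + 0.6403) / 0.0235 = 1.676530 / 0.0235
S = 71.3

Shore A = 71.3


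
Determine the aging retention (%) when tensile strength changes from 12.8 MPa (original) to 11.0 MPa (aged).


Retention = aged / original * 100
= 11.0 / 12.8 * 100
= 85.9%

85.9%


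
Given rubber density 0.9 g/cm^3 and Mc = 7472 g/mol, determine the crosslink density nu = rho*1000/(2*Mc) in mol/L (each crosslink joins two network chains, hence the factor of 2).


nu = rho * 1000 / (2 * Mc)
nu = 0.9 * 1000 / (2 * 7472)
nu = 900.0 / 14944
nu = 0.0602 mol/L

0.0602 mol/L


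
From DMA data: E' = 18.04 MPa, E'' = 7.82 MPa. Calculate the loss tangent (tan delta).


tan delta = E'' / E'
= 7.82 / 18.04
= 0.4335

tan delta = 0.4335


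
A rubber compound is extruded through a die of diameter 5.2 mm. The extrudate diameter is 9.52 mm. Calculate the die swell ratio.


Die swell ratio = D_extrudate / D_die
= 9.52 / 5.2
= 1.831

Die swell = 1.831


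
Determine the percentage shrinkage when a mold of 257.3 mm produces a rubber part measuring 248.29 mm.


Shrinkage = (mold - part) / mold * 100
= (257.3 - 248.29) / 257.3 * 100
= 9.01 / 257.3 * 100
= 3.5%

3.5%


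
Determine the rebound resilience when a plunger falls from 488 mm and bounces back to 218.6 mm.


Resilience = h_rebound / h_drop * 100
= 218.6 / 488 * 100
= 44.8%

44.8%


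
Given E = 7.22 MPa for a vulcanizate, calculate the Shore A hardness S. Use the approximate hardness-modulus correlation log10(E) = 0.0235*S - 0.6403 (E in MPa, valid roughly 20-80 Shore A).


log10(E) = 0.0235*S - 0.6403  =>  S = (log10(E) + 0.6403) / 0.0235
log10(7.22) = 0.858537
S = (0.858537 + 0.6403) / 0.0235 = 1.498837 / 0.0235
S = 63.8

Shore A = 63.8


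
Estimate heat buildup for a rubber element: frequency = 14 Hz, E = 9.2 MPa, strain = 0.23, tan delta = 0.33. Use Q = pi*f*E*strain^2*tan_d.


Q = pi * f * E * strain^2 * tan_d
= pi * 14 * 9.2 * 0.23^2 * 0.33
= pi * 14 * 9.2 * 0.0529 * 0.33
= 7.0638

Q = 7.0638


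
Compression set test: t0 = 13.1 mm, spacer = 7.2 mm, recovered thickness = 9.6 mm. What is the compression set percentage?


CS = (t0 - recovered) / (t0 - ts) * 100
= (13.1 - 9.6) / (13.1 - 7.2) * 100
= 3.5 / 5.9 * 100
= 59.3%

59.3%


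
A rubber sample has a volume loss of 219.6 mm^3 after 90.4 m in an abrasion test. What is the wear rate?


Rate = volume_loss / distance
= 219.6 / 90.4
= 2.429 mm^3/m

2.429 mm^3/m


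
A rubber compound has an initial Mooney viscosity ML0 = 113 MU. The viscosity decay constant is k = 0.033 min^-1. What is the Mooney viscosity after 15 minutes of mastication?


ML = ML0 * exp(-k * t)
ML = 113 * exp(-0.033 * 15)
ML = 113 * 0.6096
ML = 68.88 MU

68.88 MU


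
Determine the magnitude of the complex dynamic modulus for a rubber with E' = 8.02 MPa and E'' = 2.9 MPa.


|E*| = sqrt(E'^2 + E''^2)
= sqrt(8.02^2 + 2.9^2)
= sqrt(64.3204 + 8.4100)
= 8.528 MPa

8.528 MPa


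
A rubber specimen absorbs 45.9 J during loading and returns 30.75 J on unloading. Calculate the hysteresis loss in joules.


Hysteresis loss = loading - unloading
= 45.9 - 30.75
= 15.15 J

15.15 J


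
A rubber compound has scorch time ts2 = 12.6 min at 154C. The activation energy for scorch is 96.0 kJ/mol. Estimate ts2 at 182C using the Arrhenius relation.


Convert temperatures: T1 = 154 + 273.15 = 427.15 K, T2 = 182 + 273.15 = 455.15 K
ts2_new = 12.6 * exp(96000 / 8.314 * (1/455.15 - 1/427.15))
1/T2 - 1/T1 = -1.4402e-04
ts2_new = 2.39 min

2.39 min


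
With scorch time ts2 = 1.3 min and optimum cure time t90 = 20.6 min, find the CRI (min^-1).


CRI = 100 / (t90 - ts2)
= 100 / (20.6 - 1.3)
= 100 / 19.3
= 5.18 min^-1

5.18 min^-1


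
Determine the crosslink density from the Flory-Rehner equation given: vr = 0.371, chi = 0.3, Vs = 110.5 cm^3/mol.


ln(1 - vr) = ln(1 - 0.371) = -0.4636
Numerator = -((-0.4636) + 0.371 + 0.3 * 0.371^2) = 0.0513
Denominator = 110.5 * (0.371^(1/3) - 0.371/2) = 58.9022
nu = 0.0513 / 58.9022 = 8.7147e-04 mol/cm^3

8.7147e-04 mol/cm^3


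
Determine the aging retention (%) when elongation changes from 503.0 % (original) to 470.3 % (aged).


Retention = aged / original * 100
= 470.3 / 503.0 * 100
= 93.5%

93.5%


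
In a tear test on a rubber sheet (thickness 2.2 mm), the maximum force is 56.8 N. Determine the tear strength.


Tear strength = force / thickness
= 56.8 / 2.2
= 25.82 N/mm

25.82 N/mm


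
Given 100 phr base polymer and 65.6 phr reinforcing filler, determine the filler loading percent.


Filler % = filler / (rubber + filler) * 100
= 65.6 / (100 + 65.6) * 100
= 65.6 / 165.6 * 100
= 39.61%

39.61%


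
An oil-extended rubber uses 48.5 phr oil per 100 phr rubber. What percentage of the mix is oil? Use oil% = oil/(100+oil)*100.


Oil % = oil / (100 + oil) * 100
= 48.5 / (100 + 48.5) * 100
= 48.5 / 148.5 * 100
= 32.66%

32.66%


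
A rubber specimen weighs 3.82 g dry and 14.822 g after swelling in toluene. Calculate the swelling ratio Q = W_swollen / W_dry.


Q = W_swollen / W_dry
Q = 14.822 / 3.82
Q = 3.88

Q = 3.88


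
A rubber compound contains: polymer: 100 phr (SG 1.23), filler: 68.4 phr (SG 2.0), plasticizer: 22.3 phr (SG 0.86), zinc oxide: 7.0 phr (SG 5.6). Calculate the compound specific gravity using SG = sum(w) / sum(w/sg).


Sum of weights = 197.7
Volume contributions:
  polymer: 100/1.23 = 81.3008
  filler: 68.4/2.0 = 34.2000
  plasticizer: 22.3/0.86 = 25.9302
  zinc oxide: 7.0/5.6 = 1.2500
Sum of volumes = 142.6810
SG = 197.7 / 142.6810 = 1.386

SG = 1.386


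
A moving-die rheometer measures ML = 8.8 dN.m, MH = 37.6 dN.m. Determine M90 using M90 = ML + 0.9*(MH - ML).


M90 = ML + 0.9 * (MH - ML)
M90 = 8.8 + 0.9 * (37.6 - 8.8)
M90 = 8.8 + 0.9 * 28.8
M90 = 34.72 dN.m

34.72 dN.m


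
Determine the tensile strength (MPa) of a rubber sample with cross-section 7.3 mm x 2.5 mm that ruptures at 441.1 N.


Area = width * thickness = 7.3 * 2.5 = 18.25 mm^2
TS = force / area = 441.1 / 18.25 = 24.17 MPa

24.17 MPa


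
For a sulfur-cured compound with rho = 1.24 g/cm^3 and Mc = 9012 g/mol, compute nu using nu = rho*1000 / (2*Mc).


nu = rho * 1000 / (2 * Mc)
nu = 1.24 * 1000 / (2 * 9012)
nu = 1240.0 / 18024
nu = 0.0688 mol/L

0.0688 mol/L


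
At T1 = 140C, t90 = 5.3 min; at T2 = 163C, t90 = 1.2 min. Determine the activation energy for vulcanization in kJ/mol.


T1 = 413.15 K, T2 = 436.15 K
1/T1 - 1/T2 = 1.2764e-04
ln(t1/t2) = ln(5.3/1.2) = 1.4854
Ea = 8.314 * 1.4854 / 1.2764e-04 = 96753.1090 J/mol
Ea = 96.75 kJ/mol

96.75 kJ/mol


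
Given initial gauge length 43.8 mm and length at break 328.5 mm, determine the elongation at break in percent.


Elongation = (Lf - L0) / L0 * 100
= (328.5 - 43.8) / 43.8 * 100
= 284.7 / 43.8 * 100
= 650.0%

650.0%


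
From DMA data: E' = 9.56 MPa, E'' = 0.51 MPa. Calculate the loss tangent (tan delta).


tan delta = E'' / E'
= 0.51 / 9.56
= 0.0533

tan delta = 0.0533


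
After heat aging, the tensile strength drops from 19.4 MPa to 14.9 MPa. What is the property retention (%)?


Retention = aged / original * 100
= 14.9 / 19.4 * 100
= 76.8%

76.8%


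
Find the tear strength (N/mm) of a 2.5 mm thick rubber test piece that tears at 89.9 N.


Tear strength = force / thickness
= 89.9 / 2.5
= 35.96 N/mm

35.96 N/mm


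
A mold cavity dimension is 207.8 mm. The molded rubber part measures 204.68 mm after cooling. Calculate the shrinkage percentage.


Shrinkage = (mold - part) / mold * 100
= (207.8 - 204.68) / 207.8 * 100
= 3.12 / 207.8 * 100
= 1.5%

1.5%


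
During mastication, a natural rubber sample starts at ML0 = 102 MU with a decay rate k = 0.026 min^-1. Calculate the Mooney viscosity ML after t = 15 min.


ML = ML0 * exp(-k * t)
ML = 102 * exp(-0.026 * 15)
ML = 102 * 0.6771
ML = 69.06 MU

69.06 MU


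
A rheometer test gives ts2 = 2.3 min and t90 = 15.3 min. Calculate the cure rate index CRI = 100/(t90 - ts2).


CRI = 100 / (t90 - ts2)
= 100 / (15.3 - 2.3)
= 100 / 13.0
= 7.69 min^-1

7.69 min^-1


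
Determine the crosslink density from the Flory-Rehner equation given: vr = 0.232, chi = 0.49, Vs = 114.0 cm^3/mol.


ln(1 - vr) = ln(1 - 0.232) = -0.2640
Numerator = -((-0.2640) + 0.232 + 0.49 * 0.232^2) = 0.0056
Denominator = 114.0 * (0.232^(1/3) - 0.232/2) = 56.8248
nu = 0.0056 / 56.8248 = 9.8404e-05 mol/cm^3

9.8404e-05 mol/cm^3


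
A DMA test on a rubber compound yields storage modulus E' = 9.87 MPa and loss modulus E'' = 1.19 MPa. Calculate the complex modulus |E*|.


|E*| = sqrt(E'^2 + E''^2)
= sqrt(9.87^2 + 1.19^2)
= sqrt(97.4169 + 1.4161)
= 9.941 MPa

9.941 MPa


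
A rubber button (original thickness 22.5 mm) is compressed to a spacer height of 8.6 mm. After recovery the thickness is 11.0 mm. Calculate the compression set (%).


CS = (t0 - recovered) / (t0 - ts) * 100
= (22.5 - 11.0) / (22.5 - 8.6) * 100
= 11.5 / 13.9 * 100
= 82.7%

82.7%


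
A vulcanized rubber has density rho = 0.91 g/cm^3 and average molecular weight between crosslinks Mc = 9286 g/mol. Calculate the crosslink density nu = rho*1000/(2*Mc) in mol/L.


nu = rho * 1000 / (2 * Mc)
nu = 0.91 * 1000 / (2 * 9286)
nu = 910.0 / 18572
nu = 0.0490 mol/L

0.0490 mol/L


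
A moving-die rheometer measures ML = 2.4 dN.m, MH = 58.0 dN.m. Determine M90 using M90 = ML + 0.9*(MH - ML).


M90 = ML + 0.9 * (MH - ML)
M90 = 2.4 + 0.9 * (58.0 - 2.4)
M90 = 2.4 + 0.9 * 55.6
M90 = 52.44 dN.m

52.44 dN.m


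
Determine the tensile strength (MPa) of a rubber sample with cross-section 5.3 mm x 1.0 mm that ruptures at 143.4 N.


Area = width * thickness = 5.3 * 1.0 = 5.3 mm^2
TS = force / area = 143.4 / 5.3 = 27.06 MPa

27.06 MPa


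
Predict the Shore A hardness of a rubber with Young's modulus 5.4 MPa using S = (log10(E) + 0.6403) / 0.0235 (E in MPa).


log10(E) = 0.0235*S - 0.6403  =>  S = (log10(E) + 0.6403) / 0.0235
log10(5.4) = 0.732394
S = (0.732394 + 0.6403) / 0.0235 = 1.372694 / 0.0235
S = 58.4

Shore A = 58.4


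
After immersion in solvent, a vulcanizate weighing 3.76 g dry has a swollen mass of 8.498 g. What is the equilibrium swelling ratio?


Q = W_swollen / W_dry
Q = 8.498 / 3.76
Q = 2.26

Q = 2.26


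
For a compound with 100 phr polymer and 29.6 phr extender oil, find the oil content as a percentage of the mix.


Oil % = oil / (100 + oil) * 100
= 29.6 / (100 + 29.6) * 100
= 29.6 / 129.6 * 100
= 22.84%

22.84%


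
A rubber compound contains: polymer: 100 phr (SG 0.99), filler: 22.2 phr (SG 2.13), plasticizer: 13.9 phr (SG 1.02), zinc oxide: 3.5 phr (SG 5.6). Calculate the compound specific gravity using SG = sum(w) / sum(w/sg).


Sum of weights = 139.6
Volume contributions:
  polymer: 100/0.99 = 101.0101
  filler: 22.2/2.13 = 10.4225
  plasticizer: 13.9/1.02 = 13.6275
  zinc oxide: 3.5/5.6 = 0.6250
Sum of volumes = 125.6851
SG = 139.6 / 125.6851 = 1.111

SG = 1.111


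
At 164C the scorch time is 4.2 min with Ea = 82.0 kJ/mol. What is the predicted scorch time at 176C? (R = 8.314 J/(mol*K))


Convert temperatures: T1 = 164 + 273.15 = 437.15 K, T2 = 176 + 273.15 = 449.15 K
ts2_new = 4.2 * exp(82000 / 8.314 * (1/449.15 - 1/437.15))
1/T2 - 1/T1 = -6.1117e-05
ts2_new = 2.3 min

2.3 min


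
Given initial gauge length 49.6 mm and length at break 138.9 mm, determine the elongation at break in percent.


Elongation = (Lf - L0) / L0 * 100
= (138.9 - 49.6) / 49.6 * 100
= 89.3 / 49.6 * 100
= 180.0%

180.0%


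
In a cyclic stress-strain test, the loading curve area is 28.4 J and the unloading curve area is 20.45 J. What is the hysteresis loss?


Hysteresis loss = loading - unloading
= 28.4 - 20.45
= 7.95 J

7.95 J


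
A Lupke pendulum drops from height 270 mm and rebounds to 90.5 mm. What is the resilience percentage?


Resilience = h_rebound / h_drop * 100
= 90.5 / 270 * 100
= 33.5%

33.5%


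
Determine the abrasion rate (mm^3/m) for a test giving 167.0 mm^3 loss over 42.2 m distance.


Rate = volume_loss / distance
= 167.0 / 42.2
= 3.957 mm^3/m

3.957 mm^3/m


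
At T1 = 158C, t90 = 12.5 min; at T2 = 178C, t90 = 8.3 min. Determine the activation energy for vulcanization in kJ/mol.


T1 = 431.15 K, T2 = 451.15 K
1/T1 - 1/T2 = 1.0282e-04
ln(t1/t2) = ln(12.5/8.3) = 0.4095
Ea = 8.314 * 0.4095 / 1.0282e-04 = 33109.6648 J/mol
Ea = 33.11 kJ/mol

33.11 kJ/mol


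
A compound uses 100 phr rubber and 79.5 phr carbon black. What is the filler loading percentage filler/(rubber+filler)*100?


Filler % = filler / (rubber + filler) * 100
= 79.5 / (100 + 79.5) * 100
= 79.5 / 179.5 * 100
= 44.29%

44.29%


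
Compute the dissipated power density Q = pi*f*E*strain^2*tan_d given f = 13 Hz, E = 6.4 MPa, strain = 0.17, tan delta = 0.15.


Q = pi * f * E * strain^2 * tan_d
= pi * 13 * 6.4 * 0.17^2 * 0.15
= pi * 13 * 6.4 * 0.0289 * 0.15
= 1.1331

Q = 1.1331


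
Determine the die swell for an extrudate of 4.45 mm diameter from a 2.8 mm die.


Die swell ratio = D_extrudate / D_die
= 4.45 / 2.8
= 1.589

Die swell = 1.589


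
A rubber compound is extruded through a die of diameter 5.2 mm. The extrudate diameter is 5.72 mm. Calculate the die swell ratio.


Die swell ratio = D_extrudate / D_die
= 5.72 / 5.2
= 1.1

Die swell = 1.1


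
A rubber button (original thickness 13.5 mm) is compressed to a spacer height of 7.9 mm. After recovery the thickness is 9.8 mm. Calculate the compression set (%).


CS = (t0 - recovered) / (t0 - ts) * 100
= (13.5 - 9.8) / (13.5 - 7.9) * 100
= 3.7 / 5.6 * 100
= 66.1%

66.1%


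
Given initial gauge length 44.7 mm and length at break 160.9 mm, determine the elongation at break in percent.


Elongation = (Lf - L0) / L0 * 100
= (160.9 - 44.7) / 44.7 * 100
= 116.2 / 44.7 * 100
= 260.0%

260.0%


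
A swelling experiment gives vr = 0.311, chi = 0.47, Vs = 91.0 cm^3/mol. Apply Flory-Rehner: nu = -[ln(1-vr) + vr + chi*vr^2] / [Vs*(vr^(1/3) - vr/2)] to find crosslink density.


ln(1 - vr) = ln(1 - 0.311) = -0.3725
Numerator = -((-0.3725) + 0.311 + 0.47 * 0.311^2) = 0.0161
Denominator = 91.0 * (0.311^(1/3) - 0.311/2) = 47.5035
nu = 0.0161 / 47.5035 = 3.3798e-04 mol/cm^3

3.3798e-04 mol/cm^3


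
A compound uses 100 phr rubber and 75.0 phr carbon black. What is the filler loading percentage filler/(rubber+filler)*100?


Filler % = filler / (rubber + filler) * 100
= 75.0 / (100 + 75.0) * 100
= 75.0 / 175.0 * 100
= 42.86%

42.86%


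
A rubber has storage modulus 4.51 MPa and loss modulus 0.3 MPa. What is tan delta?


tan delta = E'' / E'
= 0.3 / 4.51
= 0.0665

tan delta = 0.0665


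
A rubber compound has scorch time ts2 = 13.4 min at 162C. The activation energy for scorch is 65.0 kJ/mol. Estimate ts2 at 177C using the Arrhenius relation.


Convert temperatures: T1 = 162 + 273.15 = 435.15 K, T2 = 177 + 273.15 = 450.15 K
ts2_new = 13.4 * exp(65000 / 8.314 * (1/450.15 - 1/435.15))
1/T2 - 1/T1 = -7.6576e-05
ts2_new = 7.36 min

7.36 min


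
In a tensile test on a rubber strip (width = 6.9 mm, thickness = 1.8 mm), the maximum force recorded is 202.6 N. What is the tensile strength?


Area = width * thickness = 6.9 * 1.8 = 12.42 mm^2
TS = force / area = 202.6 / 12.42 = 16.31 MPa

16.31 MPa


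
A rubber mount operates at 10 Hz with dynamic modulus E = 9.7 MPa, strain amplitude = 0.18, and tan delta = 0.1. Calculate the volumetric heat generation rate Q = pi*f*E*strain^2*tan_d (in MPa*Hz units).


Q = pi * f * E * strain^2 * tan_d
= pi * 10 * 9.7 * 0.18^2 * 0.1
= pi * 10 * 9.7 * 0.0324 * 0.1
= 0.9873

Q = 0.9873


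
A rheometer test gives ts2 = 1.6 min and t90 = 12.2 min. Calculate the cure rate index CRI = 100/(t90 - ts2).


CRI = 100 / (t90 - ts2)
= 100 / (12.2 - 1.6)
= 100 / 10.6
= 9.43 min^-1

9.43 min^-1


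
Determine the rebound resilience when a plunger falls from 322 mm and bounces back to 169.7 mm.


Resilience = h_rebound / h_drop * 100
= 169.7 / 322 * 100
= 52.7%

52.7%


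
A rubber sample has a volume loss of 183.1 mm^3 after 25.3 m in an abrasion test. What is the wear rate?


Rate = volume_loss / distance
= 183.1 / 25.3
= 7.237 mm^3/m

7.237 mm^3/m


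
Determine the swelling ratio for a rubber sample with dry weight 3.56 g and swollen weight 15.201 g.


Q = W_swollen / W_dry
Q = 15.201 / 3.56
Q = 4.27

Q = 4.27


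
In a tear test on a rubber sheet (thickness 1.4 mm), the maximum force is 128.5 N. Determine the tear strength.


Tear strength = force / thickness
= 128.5 / 1.4
= 91.79 N/mm

91.79 N/mm


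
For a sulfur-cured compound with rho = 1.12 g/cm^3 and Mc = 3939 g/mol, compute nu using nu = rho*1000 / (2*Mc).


nu = rho * 1000 / (2 * Mc)
nu = 1.12 * 1000 / (2 * 3939)
nu = 1120.0 / 7878
nu = 0.1422 mol/L

0.1422 mol/L


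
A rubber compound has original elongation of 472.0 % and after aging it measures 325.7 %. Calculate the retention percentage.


Retention = aged / original * 100
= 325.7 / 472.0 * 100
= 69.0%

69.0%


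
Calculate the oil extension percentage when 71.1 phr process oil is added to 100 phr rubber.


Oil % = oil / (100 + oil) * 100
= 71.1 / (100 + 71.1) * 100
= 71.1 / 171.1 * 100
= 41.55%

41.55%


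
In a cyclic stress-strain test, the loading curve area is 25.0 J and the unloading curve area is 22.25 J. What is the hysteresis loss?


Hysteresis loss = loading - unloading
= 25.0 - 22.25
= 2.75 J

2.75 J


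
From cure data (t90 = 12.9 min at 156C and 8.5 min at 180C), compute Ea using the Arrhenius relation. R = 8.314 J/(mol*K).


T1 = 429.15 K, T2 = 453.15 K
1/T1 - 1/T2 = 1.2341e-04
ln(t1/t2) = ln(12.9/8.5) = 0.4172
Ea = 8.314 * 0.4172 / 1.2341e-04 = 28103.0679 J/mol
Ea = 28.1 kJ/mol

28.1 kJ/mol


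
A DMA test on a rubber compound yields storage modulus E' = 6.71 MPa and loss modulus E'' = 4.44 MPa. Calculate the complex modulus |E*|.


|E*| = sqrt(E'^2 + E''^2)
= sqrt(6.71^2 + 4.44^2)
= sqrt(45.0241 + 19.7136)
= 8.046 MPa

8.046 MPa


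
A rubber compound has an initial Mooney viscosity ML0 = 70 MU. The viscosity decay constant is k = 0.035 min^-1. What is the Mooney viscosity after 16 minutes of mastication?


ML = ML0 * exp(-k * t)
ML = 70 * exp(-0.035 * 16)
ML = 70 * 0.5712
ML = 39.98 MU

39.98 MU


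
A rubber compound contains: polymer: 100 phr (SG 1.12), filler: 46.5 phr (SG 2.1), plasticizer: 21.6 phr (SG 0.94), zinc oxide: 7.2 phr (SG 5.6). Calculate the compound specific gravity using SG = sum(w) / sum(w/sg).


Sum of weights = 175.3
Volume contributions:
  polymer: 100/1.12 = 89.2857
  filler: 46.5/2.1 = 22.1429
  plasticizer: 21.6/0.94 = 22.9787
  zinc oxide: 7.2/5.6 = 1.2857
Sum of volumes = 135.6930
SG = 175.3 / 135.6930 = 1.292

SG = 1.292


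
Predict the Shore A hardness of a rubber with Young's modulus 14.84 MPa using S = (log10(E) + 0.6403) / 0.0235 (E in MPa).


log10(E) = 0.0235*S - 0.6403  =>  S = (log10(E) + 0.6403) / 0.0235
log10(14.84) = 1.171434
S = (1.171434 + 0.6403) / 0.0235 = 1.811734 / 0.0235
S = 77.1

Shore A = 77.1


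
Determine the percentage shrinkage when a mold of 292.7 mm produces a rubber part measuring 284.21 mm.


Shrinkage = (mold - part) / mold * 100
= (292.7 - 284.21) / 292.7 * 100
= 8.49 / 292.7 * 100
= 2.9%

2.9%


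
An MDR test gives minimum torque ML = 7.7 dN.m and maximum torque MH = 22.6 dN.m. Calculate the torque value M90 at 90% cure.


M90 = ML + 0.9 * (MH - ML)
M90 = 7.7 + 0.9 * (22.6 - 7.7)
M90 = 7.7 + 0.9 * 14.9
M90 = 21.11 dN.m

21.11 dN.m


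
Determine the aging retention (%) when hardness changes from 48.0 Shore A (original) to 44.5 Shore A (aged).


Retention = aged / original * 100
= 44.5 / 48.0 * 100
= 92.7%

92.7%


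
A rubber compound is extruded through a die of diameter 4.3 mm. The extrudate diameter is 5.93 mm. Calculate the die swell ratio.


Die swell ratio = D_extrudate / D_die
= 5.93 / 4.3
= 1.379

Die swell = 1.379


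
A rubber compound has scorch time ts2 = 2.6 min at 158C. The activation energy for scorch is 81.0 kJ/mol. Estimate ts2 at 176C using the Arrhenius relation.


Convert temperatures: T1 = 158 + 273.15 = 431.15 K, T2 = 176 + 273.15 = 449.15 K
ts2_new = 2.6 * exp(81000 / 8.314 * (1/449.15 - 1/431.15))
1/T2 - 1/T1 = -9.2951e-05
ts2_new = 1.05 min

1.05 min


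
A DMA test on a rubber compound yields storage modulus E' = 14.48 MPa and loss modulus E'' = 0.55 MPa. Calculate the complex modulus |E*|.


|E*| = sqrt(E'^2 + E''^2)
= sqrt(14.48^2 + 0.55^2)
= sqrt(209.6704 + 0.3025)
= 14.49 MPa

14.49 MPa


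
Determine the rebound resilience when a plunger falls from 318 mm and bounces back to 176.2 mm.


Resilience = h_rebound / h_drop * 100
= 176.2 / 318 * 100
= 55.4%

55.4%


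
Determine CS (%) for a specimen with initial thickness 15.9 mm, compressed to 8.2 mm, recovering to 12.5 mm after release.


CS = (t0 - recovered) / (t0 - ts) * 100
= (15.9 - 12.5) / (15.9 - 8.2) * 100
= 3.4 / 7.7 * 100
= 44.2%

44.2%


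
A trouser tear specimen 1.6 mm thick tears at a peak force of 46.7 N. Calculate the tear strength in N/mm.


Tear strength = force / thickness
= 46.7 / 1.6
= 29.19 N/mm

29.19 N/mm


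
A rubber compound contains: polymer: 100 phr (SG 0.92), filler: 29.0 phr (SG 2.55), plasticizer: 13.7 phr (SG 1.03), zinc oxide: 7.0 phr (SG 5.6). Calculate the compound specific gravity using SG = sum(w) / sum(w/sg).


Sum of weights = 149.7
Volume contributions:
  polymer: 100/0.92 = 108.6957
  filler: 29.0/2.55 = 11.3725
  plasticizer: 13.7/1.03 = 13.3010
  zinc oxide: 7.0/5.6 = 1.2500
Sum of volumes = 134.6192
SG = 149.7 / 134.6192 = 1.112

SG = 1.112


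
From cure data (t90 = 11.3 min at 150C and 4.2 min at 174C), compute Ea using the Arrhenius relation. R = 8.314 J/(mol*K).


T1 = 423.15 K, T2 = 447.15 K
1/T1 - 1/T2 = 1.2684e-04
ln(t1/t2) = ln(11.3/4.2) = 0.9897
Ea = 8.314 * 0.9897 / 1.2684e-04 = 64872.0938 J/mol
Ea = 64.87 kJ/mol

64.87 kJ/mol


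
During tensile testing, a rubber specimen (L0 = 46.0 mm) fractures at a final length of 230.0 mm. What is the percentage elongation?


Elongation = (Lf - L0) / L0 * 100
= (230.0 - 46.0) / 46.0 * 100
= 184.0 / 46.0 * 100
= 400.0%

400.0%


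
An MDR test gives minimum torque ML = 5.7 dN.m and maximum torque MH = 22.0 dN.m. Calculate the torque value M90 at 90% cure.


M90 = ML + 0.9 * (MH - ML)
M90 = 5.7 + 0.9 * (22.0 - 5.7)
M90 = 5.7 + 0.9 * 16.3
M90 = 20.37 dN.m

20.37 dN.m


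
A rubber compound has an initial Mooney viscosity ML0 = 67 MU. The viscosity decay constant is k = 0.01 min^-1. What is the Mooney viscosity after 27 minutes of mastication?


ML = ML0 * exp(-k * t)
ML = 67 * exp(-0.01 * 27)
ML = 67 * 0.7634
ML = 51.15 MU

51.15 MU


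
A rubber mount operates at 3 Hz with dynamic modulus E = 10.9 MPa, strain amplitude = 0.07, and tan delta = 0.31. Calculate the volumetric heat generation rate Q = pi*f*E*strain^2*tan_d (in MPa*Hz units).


Q = pi * f * E * strain^2 * tan_d
= pi * 3 * 10.9 * 0.07^2 * 0.31
= pi * 3 * 10.9 * 0.0049 * 0.31
= 0.1560

Q = 0.1560


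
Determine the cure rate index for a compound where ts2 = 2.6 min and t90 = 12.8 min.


CRI = 100 / (t90 - ts2)
= 100 / (12.8 - 2.6)
= 100 / 10.2
= 9.8 min^-1

9.8 min^-1


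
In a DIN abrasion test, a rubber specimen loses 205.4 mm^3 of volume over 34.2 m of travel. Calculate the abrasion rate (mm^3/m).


Rate = volume_loss / distance
= 205.4 / 34.2
= 6.006 mm^3/m

6.006 mm^3/m


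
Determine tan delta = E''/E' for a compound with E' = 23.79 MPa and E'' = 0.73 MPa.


tan delta = E'' / E'
= 0.73 / 23.79
= 0.0307

tan delta = 0.0307


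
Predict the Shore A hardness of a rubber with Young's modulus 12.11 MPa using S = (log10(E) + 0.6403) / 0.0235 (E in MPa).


log10(E) = 0.0235*S - 0.6403  =>  S = (log10(E) + 0.6403) / 0.0235
log10(12.11) = 1.083144
S = (1.083144 + 0.6403) / 0.0235 = 1.723444 / 0.0235
S = 73.3

Shore A = 73.3


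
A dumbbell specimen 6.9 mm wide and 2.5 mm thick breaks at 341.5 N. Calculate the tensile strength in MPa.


Area = width * thickness = 6.9 * 2.5 = 17.25 mm^2
TS = force / area = 341.5 / 17.25 = 19.8 MPa

19.8 MPa


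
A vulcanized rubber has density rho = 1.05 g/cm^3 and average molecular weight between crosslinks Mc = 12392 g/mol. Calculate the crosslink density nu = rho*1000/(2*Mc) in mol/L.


nu = rho * 1000 / (2 * Mc)
nu = 1.05 * 1000 / (2 * 12392)
nu = 1050.0 / 24784
nu = 0.0424 mol/L

0.0424 mol/L


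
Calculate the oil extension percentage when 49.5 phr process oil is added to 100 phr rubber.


Oil % = oil / (100 + oil) * 100
= 49.5 / (100 + 49.5) * 100
= 49.5 / 149.5 * 100
= 33.11%

33.11%


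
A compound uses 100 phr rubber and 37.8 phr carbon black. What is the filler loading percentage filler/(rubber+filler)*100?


Filler % = filler / (rubber + filler) * 100
= 37.8 / (100 + 37.8) * 100
= 37.8 / 137.8 * 100
= 27.43%

27.43%


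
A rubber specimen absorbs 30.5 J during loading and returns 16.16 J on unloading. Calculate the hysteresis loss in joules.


Hysteresis loss = loading - unloading
= 30.5 - 16.16
= 14.34 J

14.34 J


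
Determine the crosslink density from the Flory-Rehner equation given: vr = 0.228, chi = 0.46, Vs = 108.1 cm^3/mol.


ln(1 - vr) = ln(1 - 0.228) = -0.2588
Numerator = -((-0.2588) + 0.228 + 0.46 * 0.228^2) = 0.0069
Denominator = 108.1 * (0.228^(1/3) - 0.228/2) = 53.7161
nu = 0.0069 / 53.7161 = 1.2767e-04 mol/cm^3

1.2767e-04 mol/cm^3


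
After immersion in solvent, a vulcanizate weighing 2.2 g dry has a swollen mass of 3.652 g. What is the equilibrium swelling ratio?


Q = W_swollen / W_dry
Q = 3.652 / 2.2
Q = 1.66

Q = 1.66


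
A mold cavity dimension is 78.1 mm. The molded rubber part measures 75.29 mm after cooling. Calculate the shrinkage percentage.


Shrinkage = (mold - part) / mold * 100
= (78.1 - 75.29) / 78.1 * 100
= 2.81 / 78.1 * 100
= 3.6%

3.6%


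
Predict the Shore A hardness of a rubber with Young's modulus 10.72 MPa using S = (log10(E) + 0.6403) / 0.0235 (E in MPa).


log10(E) = 0.0235*S - 0.6403  =>  S = (log10(E) + 0.6403) / 0.0235
log10(10.72) = 1.030195
S = (1.030195 + 0.6403) / 0.0235 = 1.670495 / 0.0235
S = 71.1

Shore A = 71.1


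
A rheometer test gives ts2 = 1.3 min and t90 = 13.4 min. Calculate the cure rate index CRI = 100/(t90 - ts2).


CRI = 100 / (t90 - ts2)
= 100 / (13.4 - 1.3)
= 100 / 12.1
= 8.26 min^-1

8.26 min^-1


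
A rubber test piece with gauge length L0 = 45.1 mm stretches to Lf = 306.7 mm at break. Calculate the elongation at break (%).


Elongation = (Lf - L0) / L0 * 100
= (306.7 - 45.1) / 45.1 * 100
= 261.6 / 45.1 * 100
= 580.0%

580.0%


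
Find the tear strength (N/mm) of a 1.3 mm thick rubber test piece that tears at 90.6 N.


Tear strength = force / thickness
= 90.6 / 1.3
= 69.69 N/mm

69.69 N/mm


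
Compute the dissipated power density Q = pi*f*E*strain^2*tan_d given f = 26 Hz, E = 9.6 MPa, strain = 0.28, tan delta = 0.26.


Q = pi * f * E * strain^2 * tan_d
= pi * 26 * 9.6 * 0.28^2 * 0.26
= pi * 26 * 9.6 * 0.0784 * 0.26
= 15.9839

Q = 15.9839


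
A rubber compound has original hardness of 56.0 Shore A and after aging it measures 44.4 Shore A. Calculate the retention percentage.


Retention = aged / original * 100
= 44.4 / 56.0 * 100
= 79.3%

79.3%


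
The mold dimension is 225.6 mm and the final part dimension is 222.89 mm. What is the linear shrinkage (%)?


Shrinkage = (mold - part) / mold * 100
= (225.6 - 222.89) / 225.6 * 100
= 2.71 / 225.6 * 100
= 1.2%

1.2%


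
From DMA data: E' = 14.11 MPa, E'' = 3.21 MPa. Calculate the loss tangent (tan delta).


tan delta = E'' / E'
= 3.21 / 14.11
= 0.2275

tan delta = 0.2275


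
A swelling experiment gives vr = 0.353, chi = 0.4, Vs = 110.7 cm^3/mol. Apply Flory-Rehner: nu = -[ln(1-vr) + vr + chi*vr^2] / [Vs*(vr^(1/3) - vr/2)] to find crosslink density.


ln(1 - vr) = ln(1 - 0.353) = -0.4354
Numerator = -((-0.4354) + 0.353 + 0.4 * 0.353^2) = 0.0326
Denominator = 110.7 * (0.353^(1/3) - 0.353/2) = 58.6973
nu = 0.0326 / 58.6973 = 5.5480e-04 mol/cm^3

5.5480e-04 mol/cm^3


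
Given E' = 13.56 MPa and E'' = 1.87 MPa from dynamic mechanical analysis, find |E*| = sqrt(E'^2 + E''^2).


|E*| = sqrt(E'^2 + E''^2)
= sqrt(13.56^2 + 1.87^2)
= sqrt(183.8736 + 3.4969)
= 13.688 MPa

13.688 MPa


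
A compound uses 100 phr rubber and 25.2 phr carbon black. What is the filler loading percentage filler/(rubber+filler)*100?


Filler % = filler / (rubber + filler) * 100
= 25.2 / (100 + 25.2) * 100
= 25.2 / 125.2 * 100
= 20.13%

20.13%


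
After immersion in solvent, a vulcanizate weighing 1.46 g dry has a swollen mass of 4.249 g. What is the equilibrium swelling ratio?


Q = W_swollen / W_dry
Q = 4.249 / 1.46
Q = 2.91

Q = 2.91


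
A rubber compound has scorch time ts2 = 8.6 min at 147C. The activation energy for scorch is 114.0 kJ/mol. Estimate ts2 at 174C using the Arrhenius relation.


Convert temperatures: T1 = 147 + 273.15 = 420.15 K, T2 = 174 + 273.15 = 447.15 K
ts2_new = 8.6 * exp(114000 / 8.314 * (1/447.15 - 1/420.15))
1/T2 - 1/T1 = -1.4372e-04
ts2_new = 1.2 min

1.2 min


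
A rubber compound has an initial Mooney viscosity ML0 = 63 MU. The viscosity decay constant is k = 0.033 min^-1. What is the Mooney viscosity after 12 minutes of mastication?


ML = ML0 * exp(-k * t)
ML = 63 * exp(-0.033 * 12)
ML = 63 * 0.6730
ML = 42.4 MU

42.4 MU


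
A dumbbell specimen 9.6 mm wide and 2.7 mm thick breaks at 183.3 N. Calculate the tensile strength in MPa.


Area = width * thickness = 9.6 * 2.7 = 25.92 mm^2
TS = force / area = 183.3 / 25.92 = 7.07 MPa

7.07 MPa


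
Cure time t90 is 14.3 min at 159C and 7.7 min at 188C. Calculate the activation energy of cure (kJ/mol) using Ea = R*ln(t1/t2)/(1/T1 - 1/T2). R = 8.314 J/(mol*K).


T1 = 432.15 K, T2 = 461.15 K
1/T1 - 1/T2 = 1.4552e-04
ln(t1/t2) = ln(14.3/7.7) = 0.6190
Ea = 8.314 * 0.6190 / 1.4552e-04 = 35367.7075 J/mol
Ea = 35.37 kJ/mol

35.37 kJ/mol


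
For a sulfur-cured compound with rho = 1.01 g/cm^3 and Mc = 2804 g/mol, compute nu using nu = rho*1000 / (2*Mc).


nu = rho * 1000 / (2 * Mc)
nu = 1.01 * 1000 / (2 * 2804)
nu = 1010.0 / 5608
nu = 0.1801 mol/L

0.1801 mol/L


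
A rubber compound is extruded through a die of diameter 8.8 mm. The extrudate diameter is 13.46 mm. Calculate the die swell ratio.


Die swell ratio = D_extrudate / D_die
= 13.46 / 8.8
= 1.53

Die swell = 1.53


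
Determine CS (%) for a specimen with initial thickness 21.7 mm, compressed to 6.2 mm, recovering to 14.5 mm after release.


CS = (t0 - recovered) / (t0 - ts) * 100
= (21.7 - 14.5) / (21.7 - 6.2) * 100
= 7.2 / 15.5 * 100
= 46.5%

46.5%


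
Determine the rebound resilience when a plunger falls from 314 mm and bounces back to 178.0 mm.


Resilience = h_rebound / h_drop * 100
= 178.0 / 314 * 100
= 56.7%

56.7%


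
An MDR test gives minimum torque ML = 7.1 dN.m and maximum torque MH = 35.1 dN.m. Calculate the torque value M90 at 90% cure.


M90 = ML + 0.9 * (MH - ML)
M90 = 7.1 + 0.9 * (35.1 - 7.1)
M90 = 7.1 + 0.9 * 28.0
M90 = 32.3 dN.m

32.3 dN.m


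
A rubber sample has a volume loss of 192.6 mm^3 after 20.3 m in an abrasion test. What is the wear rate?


Rate = volume_loss / distance
= 192.6 / 20.3
= 9.488 mm^3/m

9.488 mm^3/m


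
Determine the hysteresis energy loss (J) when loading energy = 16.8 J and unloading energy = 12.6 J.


Hysteresis loss = loading - unloading
= 16.8 - 12.6
= 4.2 J

4.2 J


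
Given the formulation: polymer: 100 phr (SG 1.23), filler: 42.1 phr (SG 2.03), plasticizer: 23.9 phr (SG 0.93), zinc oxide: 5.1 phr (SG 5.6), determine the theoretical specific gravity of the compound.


Sum of weights = 171.1
Volume contributions:
  polymer: 100/1.23 = 81.3008
  filler: 42.1/2.03 = 20.7389
  plasticizer: 23.9/0.93 = 25.6989
  zinc oxide: 5.1/5.6 = 0.9107
Sum of volumes = 128.6494
SG = 171.1 / 128.6494 = 1.33

SG = 1.33


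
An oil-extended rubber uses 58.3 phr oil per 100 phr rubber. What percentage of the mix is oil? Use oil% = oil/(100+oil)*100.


Oil % = oil / (100 + oil) * 100
= 58.3 / (100 + 58.3) * 100
= 58.3 / 158.3 * 100
= 36.83%

36.83%


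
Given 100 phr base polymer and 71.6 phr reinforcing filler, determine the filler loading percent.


Filler % = filler / (rubber + filler) * 100
= 71.6 / (100 + 71.6) * 100
= 71.6 / 171.6 * 100
= 41.72%

41.72%


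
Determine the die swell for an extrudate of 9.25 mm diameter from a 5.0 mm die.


Die swell ratio = D_extrudate / D_die
= 9.25 / 5.0
= 1.85

Die swell = 1.85


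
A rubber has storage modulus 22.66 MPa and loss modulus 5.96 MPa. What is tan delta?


tan delta = E'' / E'
= 5.96 / 22.66
= 0.263

tan delta = 0.263


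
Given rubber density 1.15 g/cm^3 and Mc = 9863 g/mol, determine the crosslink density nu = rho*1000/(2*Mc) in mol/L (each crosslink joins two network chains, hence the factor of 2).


nu = rho * 1000 / (2 * Mc)
nu = 1.15 * 1000 / (2 * 9863)
nu = 1150.0 / 19726
nu = 0.0583 mol/L

0.0583 mol/L


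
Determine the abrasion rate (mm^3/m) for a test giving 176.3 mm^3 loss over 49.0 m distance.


Rate = volume_loss / distance
= 176.3 / 49.0
= 3.598 mm^3/m

3.598 mm^3/m


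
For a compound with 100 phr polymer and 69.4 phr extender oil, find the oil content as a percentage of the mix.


Oil % = oil / (100 + oil) * 100
= 69.4 / (100 + 69.4) * 100
= 69.4 / 169.4 * 100
= 40.97%

40.97%


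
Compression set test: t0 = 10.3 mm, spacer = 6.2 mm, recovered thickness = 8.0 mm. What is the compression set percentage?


CS = (t0 - recovered) / (t0 - ts) * 100
= (10.3 - 8.0) / (10.3 - 6.2) * 100
= 2.3 / 4.1 * 100
= 56.1%

56.1%


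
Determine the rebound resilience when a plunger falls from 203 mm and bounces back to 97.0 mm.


Resilience = h_rebound / h_drop * 100
= 97.0 / 203 * 100
= 47.8%

47.8%


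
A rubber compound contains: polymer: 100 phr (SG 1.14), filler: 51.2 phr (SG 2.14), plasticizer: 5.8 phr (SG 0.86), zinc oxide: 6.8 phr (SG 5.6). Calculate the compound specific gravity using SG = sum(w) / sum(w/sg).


Sum of weights = 163.8
Volume contributions:
  polymer: 100/1.14 = 87.7193
  filler: 51.2/2.14 = 23.9252
  plasticizer: 5.8/0.86 = 6.7442
  zinc oxide: 6.8/5.6 = 1.2143
Sum of volumes = 119.6030
SG = 163.8 / 119.6030 = 1.37

SG = 1.37


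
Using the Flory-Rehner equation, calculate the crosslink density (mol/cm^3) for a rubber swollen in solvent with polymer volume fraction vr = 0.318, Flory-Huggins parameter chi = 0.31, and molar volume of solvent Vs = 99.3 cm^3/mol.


ln(1 - vr) = ln(1 - 0.318) = -0.3827
Numerator = -((-0.3827) + 0.318 + 0.31 * 0.318^2) = 0.0334
Denominator = 99.3 * (0.318^(1/3) - 0.318/2) = 51.9897
nu = 0.0334 / 51.9897 = 6.4200e-04 mol/cm^3

6.4200e-04 mol/cm^3
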